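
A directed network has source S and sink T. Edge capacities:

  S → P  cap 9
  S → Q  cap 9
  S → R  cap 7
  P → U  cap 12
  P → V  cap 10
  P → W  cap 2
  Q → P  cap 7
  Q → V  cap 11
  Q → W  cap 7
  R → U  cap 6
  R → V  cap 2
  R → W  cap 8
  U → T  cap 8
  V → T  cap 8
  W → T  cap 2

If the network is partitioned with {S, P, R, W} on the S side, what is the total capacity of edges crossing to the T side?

Edges leaving {S, P, R, W}: S→Q (9), P→U (12), P→V (10), R→U (6), R→V (2), W→T (2).
Cut capacity = 9 + 12 + 10 + 6 + 2 + 2 = 41.

41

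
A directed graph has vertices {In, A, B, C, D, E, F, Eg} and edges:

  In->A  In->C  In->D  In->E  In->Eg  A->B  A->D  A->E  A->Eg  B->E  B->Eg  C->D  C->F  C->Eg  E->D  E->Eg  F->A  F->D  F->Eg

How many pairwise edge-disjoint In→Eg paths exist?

Assign every edge capacity 1; by Menger, the answer equals the max flow.
Path In→Eg (+1); total 1.
Path In→A→Eg (+1); total 2.
Path In→C→Eg (+1); total 3.
Path In→E→Eg (+1); total 4.
No residual In→Eg path; max flow = 4.
Certifying cut of size 4: {In→A, In→C, In→E, In→Eg}.

4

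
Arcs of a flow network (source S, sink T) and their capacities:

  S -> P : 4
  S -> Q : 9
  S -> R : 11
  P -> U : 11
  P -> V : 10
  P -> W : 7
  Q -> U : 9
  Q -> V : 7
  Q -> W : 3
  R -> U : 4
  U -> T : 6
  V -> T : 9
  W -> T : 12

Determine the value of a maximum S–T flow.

17

Augment S→P→U→T: bottleneck 4, flow now 4.
Augment S→Q→U→T: bottleneck 2, flow now 6.
Augment S→Q→V→T: bottleneck 7, flow now 13.
Augment S→R→U→P→V→T: bottleneck 2, flow now 15. (uses reverse residual edge)
Augment S→R→U→P→W→T: bottleneck 2, flow now 17. (uses reverse residual edge)
No augmenting path remains; maximum flow = 17.
In the residual graph, reachable from S: {S, R}.
Min-cut edges: S→P (4), S→Q (9), R→U (4); capacity 4 + 9 + 4 = 17.
This cut is saturated, so no flow can exceed 17.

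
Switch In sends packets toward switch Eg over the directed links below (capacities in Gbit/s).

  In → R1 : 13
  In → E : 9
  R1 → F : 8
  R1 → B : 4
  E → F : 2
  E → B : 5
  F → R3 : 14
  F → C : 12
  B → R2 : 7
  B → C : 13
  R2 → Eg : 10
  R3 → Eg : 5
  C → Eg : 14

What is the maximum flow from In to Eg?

19

Augment In→R1→F→R3→Eg: bottleneck 5, flow now 5.
Augment In→R1→F→C→Eg: bottleneck 3, flow now 8.
Augment In→R1→B→R2→Eg: bottleneck 4, flow now 12.
Augment In→E→F→C→Eg: bottleneck 2, flow now 14.
Augment In→E→B→R2→Eg: bottleneck 3, flow now 17.
Augment In→E→B→C→Eg: bottleneck 2, flow now 19.
No augmenting path remains; maximum flow = 19.
In the residual graph, reachable from In: {In, R1, E}.
Min-cut edges: R1→F (8), R1→B (4), E→F (2), E→B (5); capacity 8 + 4 + 2 + 5 = 19.
This cut is saturated, so no flow can exceed 19.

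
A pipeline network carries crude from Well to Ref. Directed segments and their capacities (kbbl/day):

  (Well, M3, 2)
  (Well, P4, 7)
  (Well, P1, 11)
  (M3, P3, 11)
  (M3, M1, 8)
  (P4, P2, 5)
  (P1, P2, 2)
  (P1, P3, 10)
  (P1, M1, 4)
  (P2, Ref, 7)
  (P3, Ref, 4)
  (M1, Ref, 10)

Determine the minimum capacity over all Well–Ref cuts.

Augment Well→M3→P3→Ref: bottleneck 2, flow now 2.
Augment Well→P4→P2→Ref: bottleneck 5, flow now 7.
Augment Well→P1→P2→Ref: bottleneck 2, flow now 9.
Augment Well→P1→P3→Ref: bottleneck 2, flow now 11.
Augment Well→P1→M1→Ref: bottleneck 4, flow now 15.
Augment Well→P1→P3→M3→M1→Ref: bottleneck 2, flow now 17. (uses reverse residual edge)
No augmenting path remains; maximum flow = 17.
By max-flow min-cut, the minimum cut capacity equals the max flow.
In the residual graph, reachable from Well: {Well, P4, P1, P3}.
Min-cut edges: Well→M3 (2), P4→P2 (5), P1→P2 (2), P1→M1 (4), P3→Ref (4); capacity 2 + 5 + 2 + 4 + 4 = 17.

17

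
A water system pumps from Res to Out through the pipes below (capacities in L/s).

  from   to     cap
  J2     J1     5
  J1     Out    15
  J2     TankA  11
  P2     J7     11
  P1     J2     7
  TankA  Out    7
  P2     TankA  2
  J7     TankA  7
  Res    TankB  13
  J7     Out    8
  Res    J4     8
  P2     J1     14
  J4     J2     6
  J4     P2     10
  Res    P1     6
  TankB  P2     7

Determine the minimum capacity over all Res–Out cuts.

21

Augment Res→TankB→P2→J7→Out: bottleneck 7, flow now 7.
Augment Res→J4→P2→J7→Out: bottleneck 1, flow now 8.
Augment Res→J4→P2→TankA→Out: bottleneck 2, flow now 10.
Augment Res→J4→P2→J1→Out: bottleneck 5, flow now 15.
Augment Res→P1→J2→TankA→Out: bottleneck 5, flow now 20.
Augment Res→P1→J2→J1→Out: bottleneck 1, flow now 21.
No augmenting path remains; maximum flow = 21.
By max-flow min-cut, the minimum cut capacity equals the max flow.
In the residual graph, reachable from Res: {Res, TankB}.
Min-cut edges: Res→J4 (8), Res→P1 (6), TankB→P2 (7); capacity 8 + 6 + 7 = 21.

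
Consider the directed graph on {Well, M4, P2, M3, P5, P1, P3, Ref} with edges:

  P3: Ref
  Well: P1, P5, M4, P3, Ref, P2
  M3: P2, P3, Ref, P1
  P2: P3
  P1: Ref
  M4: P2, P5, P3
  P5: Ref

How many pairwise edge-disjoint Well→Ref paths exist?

4

Assign every edge capacity 1; by Menger, the answer equals the max flow.
Path Well→Ref (+1); total 1.
Path Well→P5→Ref (+1); total 2.
Path Well→P1→Ref (+1); total 3.
Path Well→P3→Ref (+1); total 4.
No residual Well→Ref path; max flow = 4.
Certifying cut of size 4: {P3→Ref, P5→Ref, Well→P1, Well→Ref}.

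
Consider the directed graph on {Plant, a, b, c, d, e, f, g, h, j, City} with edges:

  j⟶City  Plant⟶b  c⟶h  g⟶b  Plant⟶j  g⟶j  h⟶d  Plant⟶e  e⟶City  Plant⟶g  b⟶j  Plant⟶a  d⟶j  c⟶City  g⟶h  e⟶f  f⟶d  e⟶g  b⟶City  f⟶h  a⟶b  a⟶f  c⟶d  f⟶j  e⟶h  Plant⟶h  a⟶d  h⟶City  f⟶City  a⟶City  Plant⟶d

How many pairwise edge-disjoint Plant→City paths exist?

Assign every edge capacity 1; by Menger, the answer equals the max flow.
Path Plant→a→City (+1); total 1.
Path Plant→b→City (+1); total 2.
Path Plant→e→City (+1); total 3.
Path Plant→h→City (+1); total 4.
Path Plant→j→City (+1); total 5.
No residual Plant→City path; max flow = 5.
Certifying cut of size 5: {Plant→a, Plant→e, b→City, h→City, j→City}.

5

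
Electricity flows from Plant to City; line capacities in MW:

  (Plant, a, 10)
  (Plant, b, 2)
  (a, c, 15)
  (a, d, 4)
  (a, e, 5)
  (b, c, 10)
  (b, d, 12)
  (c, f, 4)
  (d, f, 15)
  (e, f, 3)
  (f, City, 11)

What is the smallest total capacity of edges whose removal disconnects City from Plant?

Augment Plant→a→c→f→City: bottleneck 4, flow now 4.
Augment Plant→a→d→f→City: bottleneck 4, flow now 8.
Augment Plant→a→e→f→City: bottleneck 2, flow now 10.
Augment Plant→b→d→f→City: bottleneck 1, flow now 11.
No augmenting path remains; maximum flow = 11.
By max-flow min-cut, the minimum cut capacity equals the max flow.
In the residual graph, reachable from Plant: {Plant, a, b, c, d, e, f}.
Min-cut edges: f→City (11); capacity 11 = 11.

11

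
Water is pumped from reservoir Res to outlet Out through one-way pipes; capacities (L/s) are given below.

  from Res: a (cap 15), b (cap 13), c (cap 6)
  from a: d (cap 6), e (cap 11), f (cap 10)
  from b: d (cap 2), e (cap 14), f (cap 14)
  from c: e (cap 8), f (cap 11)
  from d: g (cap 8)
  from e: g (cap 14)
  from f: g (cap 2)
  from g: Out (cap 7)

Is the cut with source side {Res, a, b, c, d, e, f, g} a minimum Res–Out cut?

Given cut capacity: 7 = 7.
Augment Res→a→d→g→Out: bottleneck 6, flow now 6.
Augment Res→a→e→g→Out: bottleneck 1, flow now 7.
No augmenting path remains; maximum flow = 7.
Cut capacity 7 equals the max flow, so it is a minimum cut.

Yes — it is a minimum cut (capacity 7).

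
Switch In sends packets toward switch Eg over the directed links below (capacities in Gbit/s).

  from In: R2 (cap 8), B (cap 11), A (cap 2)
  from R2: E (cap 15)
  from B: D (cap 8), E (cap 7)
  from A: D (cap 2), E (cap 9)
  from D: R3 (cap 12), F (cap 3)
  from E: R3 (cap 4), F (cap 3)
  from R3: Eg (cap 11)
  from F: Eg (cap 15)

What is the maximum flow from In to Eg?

17

Augment In→R2→E→R3→Eg: bottleneck 4, flow now 4.
Augment In→R2→E→F→Eg: bottleneck 3, flow now 7.
Augment In→B→D→R3→Eg: bottleneck 7, flow now 14.
Augment In→B→D→F→Eg: bottleneck 1, flow now 15.
Augment In→A→D→F→Eg: bottleneck 2, flow now 17.
No augmenting path remains; maximum flow = 17.
In the residual graph, reachable from In: {In, R2, B, E}.
Min-cut edges: In→A (2), B→D (8), E→R3 (4), E→F (3); capacity 2 + 8 + 4 + 3 = 17.
This cut is saturated, so no flow can exceed 17.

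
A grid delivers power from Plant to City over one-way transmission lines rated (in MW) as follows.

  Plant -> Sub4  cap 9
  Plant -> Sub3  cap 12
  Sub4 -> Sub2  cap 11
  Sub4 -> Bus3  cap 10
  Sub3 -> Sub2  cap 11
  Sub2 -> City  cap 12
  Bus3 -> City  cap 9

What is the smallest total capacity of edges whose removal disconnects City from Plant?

20

Augment Plant→Sub4→Sub2→City: bottleneck 9, flow now 9.
Augment Plant→Sub3→Sub2→City: bottleneck 3, flow now 12.
Augment Plant→Sub3→Sub2→Sub4→Bus3→City: bottleneck 8, flow now 20. (uses reverse residual edge)
No augmenting path remains; maximum flow = 20.
By max-flow min-cut, the minimum cut capacity equals the max flow.
In the residual graph, reachable from Plant: {Plant, Sub3}.
Min-cut edges: Plant→Sub4 (9), Sub3→Sub2 (11); capacity 9 + 11 = 20.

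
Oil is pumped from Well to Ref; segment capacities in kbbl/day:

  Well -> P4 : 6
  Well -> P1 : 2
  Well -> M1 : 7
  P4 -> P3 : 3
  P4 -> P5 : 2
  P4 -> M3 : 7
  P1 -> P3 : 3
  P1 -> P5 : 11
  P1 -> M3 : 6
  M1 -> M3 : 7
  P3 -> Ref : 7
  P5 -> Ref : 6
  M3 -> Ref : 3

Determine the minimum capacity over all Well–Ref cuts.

10

Augment Well→P4→P3→Ref: bottleneck 3, flow now 3.
Augment Well→P4→P5→Ref: bottleneck 2, flow now 5.
Augment Well→P4→M3→Ref: bottleneck 1, flow now 6.
Augment Well→P1→P3→Ref: bottleneck 2, flow now 8.
Augment Well→M1→M3→Ref: bottleneck 2, flow now 10.
No augmenting path remains; maximum flow = 10.
By max-flow min-cut, the minimum cut capacity equals the max flow.
In the residual graph, reachable from Well: {Well, P4, M1, M3}.
Min-cut edges: Well→P1 (2), P4→P3 (3), P4→P5 (2), M3→Ref (3); capacity 2 + 3 + 2 + 3 = 10.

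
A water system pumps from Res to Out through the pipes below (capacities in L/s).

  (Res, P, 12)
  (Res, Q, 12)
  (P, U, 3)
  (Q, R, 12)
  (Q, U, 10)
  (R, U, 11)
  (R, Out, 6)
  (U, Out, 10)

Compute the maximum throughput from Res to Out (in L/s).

15

Augment Res→P→U→Out: bottleneck 3, flow now 3.
Augment Res→Q→R→Out: bottleneck 6, flow now 9.
Augment Res→Q→U→Out: bottleneck 6, flow now 15.
No augmenting path remains; maximum flow = 15.
In the residual graph, reachable from Res: {Res, P}.
Min-cut edges: Res→Q (12), P→U (3); capacity 12 + 3 = 15.
This cut is saturated, so no flow can exceed 15.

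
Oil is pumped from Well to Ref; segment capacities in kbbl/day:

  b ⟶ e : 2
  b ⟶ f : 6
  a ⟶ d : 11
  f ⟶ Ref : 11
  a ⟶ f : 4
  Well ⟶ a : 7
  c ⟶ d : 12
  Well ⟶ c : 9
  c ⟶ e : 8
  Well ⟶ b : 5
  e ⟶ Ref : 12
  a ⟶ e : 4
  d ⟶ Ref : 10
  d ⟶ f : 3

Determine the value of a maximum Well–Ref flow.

Augment Well→a→d→Ref: bottleneck 7, flow now 7.
Augment Well→b→e→Ref: bottleneck 2, flow now 9.
Augment Well→b→f→Ref: bottleneck 3, flow now 12.
Augment Well→c→d→Ref: bottleneck 3, flow now 15.
Augment Well→c→e→Ref: bottleneck 6, flow now 21.
No augmenting path remains; maximum flow = 21.
In the residual graph, reachable from Well: {Well}.
Min-cut edges: Well→a (7), Well→b (5), Well→c (9); capacity 7 + 5 + 9 = 21.
This cut is saturated, so no flow can exceed 21.

21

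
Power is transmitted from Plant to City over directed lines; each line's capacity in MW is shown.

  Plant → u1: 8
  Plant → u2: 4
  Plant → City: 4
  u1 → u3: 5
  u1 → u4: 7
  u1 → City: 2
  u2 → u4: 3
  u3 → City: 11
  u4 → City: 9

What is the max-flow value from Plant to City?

Augment Plant→City: bottleneck 4, flow now 4.
Augment Plant→u1→City: bottleneck 2, flow now 6.
Augment Plant→u1→u3→City: bottleneck 5, flow now 11.
Augment Plant→u1→u4→City: bottleneck 1, flow now 12.
Augment Plant→u2→u4→City: bottleneck 3, flow now 15.
No augmenting path remains; maximum flow = 15.
In the residual graph, reachable from Plant: {Plant, u2}.
Min-cut edges: Plant→u1 (8), Plant→City (4), u2→u4 (3); capacity 8 + 4 + 3 = 15.
This cut is saturated, so no flow can exceed 15.

15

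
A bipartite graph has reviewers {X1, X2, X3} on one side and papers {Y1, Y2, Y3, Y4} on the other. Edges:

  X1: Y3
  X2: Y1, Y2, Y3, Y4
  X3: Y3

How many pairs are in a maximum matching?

Unit-capacity flow: source→left, listed edges, right→sink; max matching = max flow.
Augmenting path X1→Y3 (+1); matched 1.
Augmenting path X2→Y1 (+1); matched 2.
No augmenting path remains; maximum matching = 2.
König certificate: {X2, Y3} is a vertex cover of size 2 (every listed pair touches it), so no matching can be larger.

2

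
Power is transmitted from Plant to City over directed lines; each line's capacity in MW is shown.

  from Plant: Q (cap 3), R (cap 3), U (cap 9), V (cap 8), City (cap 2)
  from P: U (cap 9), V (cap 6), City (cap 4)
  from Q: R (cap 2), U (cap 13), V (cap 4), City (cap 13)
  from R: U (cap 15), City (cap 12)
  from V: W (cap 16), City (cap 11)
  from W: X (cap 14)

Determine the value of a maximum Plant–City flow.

16

Augment Plant→City: bottleneck 2, flow now 2.
Augment Plant→Q→City: bottleneck 3, flow now 5.
Augment Plant→R→City: bottleneck 3, flow now 8.
Augment Plant→V→City: bottleneck 8, flow now 16.
No augmenting path remains; maximum flow = 16.
In the residual graph, reachable from Plant: {Plant, U}.
Min-cut edges: Plant→Q (3), Plant→R (3), Plant→V (8), Plant→City (2); capacity 3 + 3 + 8 + 2 = 16.
This cut is saturated, so no flow can exceed 16.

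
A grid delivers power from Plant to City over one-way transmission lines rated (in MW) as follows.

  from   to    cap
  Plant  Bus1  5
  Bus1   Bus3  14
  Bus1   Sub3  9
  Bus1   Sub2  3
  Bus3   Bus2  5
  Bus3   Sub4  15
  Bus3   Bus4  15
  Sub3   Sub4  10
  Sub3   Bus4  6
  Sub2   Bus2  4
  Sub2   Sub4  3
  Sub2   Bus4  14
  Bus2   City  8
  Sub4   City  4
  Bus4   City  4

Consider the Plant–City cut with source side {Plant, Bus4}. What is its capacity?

9

Edges leaving {Plant, Bus4}: Plant→Bus1 (5), Bus4→City (4).
Cut capacity = 5 + 4 = 9.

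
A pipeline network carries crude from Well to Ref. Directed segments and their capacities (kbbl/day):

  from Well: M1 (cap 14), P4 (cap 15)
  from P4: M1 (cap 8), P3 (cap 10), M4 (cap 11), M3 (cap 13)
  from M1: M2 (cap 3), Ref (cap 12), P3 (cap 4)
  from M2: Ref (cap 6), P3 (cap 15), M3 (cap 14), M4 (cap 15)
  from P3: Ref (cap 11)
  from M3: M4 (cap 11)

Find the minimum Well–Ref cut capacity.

26

Augment Well→M1→Ref: bottleneck 12, flow now 12.
Augment Well→P4→P3→Ref: bottleneck 10, flow now 22.
Augment Well→M1→M2→Ref: bottleneck 2, flow now 24.
Augment Well→P4→M1→M2→Ref: bottleneck 1, flow now 25.
Augment Well→P4→M1→P3→Ref: bottleneck 1, flow now 26.
No augmenting path remains; maximum flow = 26.
By max-flow min-cut, the minimum cut capacity equals the max flow.
In the residual graph, reachable from Well: {Well, P4, M1, P3, M3, M4}.
Min-cut edges: M1→M2 (3), M1→Ref (12), P3→Ref (11); capacity 3 + 12 + 11 = 26.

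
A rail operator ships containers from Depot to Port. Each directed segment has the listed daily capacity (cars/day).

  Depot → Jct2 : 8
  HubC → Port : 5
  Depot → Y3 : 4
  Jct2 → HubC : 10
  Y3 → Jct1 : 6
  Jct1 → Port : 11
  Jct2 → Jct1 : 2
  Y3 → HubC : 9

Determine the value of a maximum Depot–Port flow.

11

Augment Depot→Y3→HubC→Port: bottleneck 4, flow now 4.
Augment Depot→Jct2→HubC→Port: bottleneck 1, flow now 5.
Augment Depot→Jct2→Jct1→Port: bottleneck 2, flow now 7.
Augment Depot→Jct2→HubC→Y3→Jct1→Port: bottleneck 4, flow now 11. (uses reverse residual edge)
No augmenting path remains; maximum flow = 11.
In the residual graph, reachable from Depot: {Depot, Jct2, HubC}.
Min-cut edges: Depot→Y3 (4), Jct2→Jct1 (2), HubC→Port (5); capacity 4 + 2 + 5 = 11.
This cut is saturated, so no flow can exceed 11.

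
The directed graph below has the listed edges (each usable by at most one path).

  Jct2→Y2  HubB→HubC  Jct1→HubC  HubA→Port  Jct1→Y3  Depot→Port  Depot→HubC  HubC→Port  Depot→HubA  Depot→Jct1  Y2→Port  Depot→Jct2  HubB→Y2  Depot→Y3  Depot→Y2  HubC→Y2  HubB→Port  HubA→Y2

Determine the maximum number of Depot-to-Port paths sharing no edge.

Assign every edge capacity 1; by Menger, the answer equals the max flow.
Path Depot→Port (+1); total 1.
Path Depot→HubA→Port (+1); total 2.
Path Depot→HubC→Port (+1); total 3.
Path Depot→Y2→Port (+1); total 4.
No residual Depot→Port path; max flow = 4.
Certifying cut of size 4: {Depot→HubA, Depot→Port, HubC→Port, Y2→Port}.

4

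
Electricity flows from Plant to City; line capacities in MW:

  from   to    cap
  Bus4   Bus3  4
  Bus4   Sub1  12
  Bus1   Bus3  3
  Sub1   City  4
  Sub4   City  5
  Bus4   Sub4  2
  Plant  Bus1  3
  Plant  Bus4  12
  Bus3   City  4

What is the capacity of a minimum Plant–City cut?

Augment Plant→Bus1→Bus3→City: bottleneck 3, flow now 3.
Augment Plant→Bus4→Bus3→City: bottleneck 1, flow now 4.
Augment Plant→Bus4→Sub4→City: bottleneck 2, flow now 6.
Augment Plant→Bus4→Sub1→City: bottleneck 4, flow now 10.
No augmenting path remains; maximum flow = 10.
By max-flow min-cut, the minimum cut capacity equals the max flow.
In the residual graph, reachable from Plant: {Plant, Bus1, Bus4, Bus3, Sub1}.
Min-cut edges: Bus4→Sub4 (2), Bus3→City (4), Sub1→City (4); capacity 2 + 4 + 4 = 10.

10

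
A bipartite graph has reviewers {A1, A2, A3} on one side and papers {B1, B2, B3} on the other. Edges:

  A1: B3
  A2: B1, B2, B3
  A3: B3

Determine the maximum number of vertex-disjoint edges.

Unit-capacity flow: source→left, listed edges, right→sink; max matching = max flow.
Augmenting path A1→B3 (+1); matched 1.
Augmenting path A2→B1 (+1); matched 2.
No augmenting path remains; maximum matching = 2.
König certificate: {A2, B3} is a vertex cover of size 2 (every listed pair touches it), so no matching can be larger.

2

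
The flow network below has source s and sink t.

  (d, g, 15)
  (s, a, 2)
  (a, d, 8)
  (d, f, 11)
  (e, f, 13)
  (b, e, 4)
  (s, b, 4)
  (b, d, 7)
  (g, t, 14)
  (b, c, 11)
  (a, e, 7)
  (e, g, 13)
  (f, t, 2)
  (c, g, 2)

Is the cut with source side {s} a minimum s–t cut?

Yes — it is a minimum cut (capacity 6).

Given cut capacity: 2 + 4 = 6.
Augment s→a→d→f→t: bottleneck 2, flow now 2.
Augment s→b→c→g→t: bottleneck 2, flow now 4.
Augment s→b→d→g→t: bottleneck 2, flow now 6.
No augmenting path remains; maximum flow = 6.
Cut capacity 6 equals the max flow, so it is a minimum cut.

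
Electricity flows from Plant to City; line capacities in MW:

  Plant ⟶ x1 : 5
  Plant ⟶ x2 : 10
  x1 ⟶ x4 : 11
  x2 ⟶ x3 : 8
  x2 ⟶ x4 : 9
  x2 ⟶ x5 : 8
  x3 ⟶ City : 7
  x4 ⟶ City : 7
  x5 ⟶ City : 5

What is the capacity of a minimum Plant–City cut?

15

Augment Plant→x1→x4→City: bottleneck 5, flow now 5.
Augment Plant→x2→x3→City: bottleneck 7, flow now 12.
Augment Plant→x2→x4→City: bottleneck 2, flow now 14.
Augment Plant→x2→x5→City: bottleneck 1, flow now 15.
No augmenting path remains; maximum flow = 15.
By max-flow min-cut, the minimum cut capacity equals the max flow.
In the residual graph, reachable from Plant: {Plant}.
Min-cut edges: Plant→x1 (5), Plant→x2 (10); capacity 5 + 10 = 15.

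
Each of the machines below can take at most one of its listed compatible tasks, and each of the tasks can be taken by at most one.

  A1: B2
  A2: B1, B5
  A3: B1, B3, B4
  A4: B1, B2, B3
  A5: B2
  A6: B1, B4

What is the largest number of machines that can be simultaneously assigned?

Unit-capacity flow: source→left, listed edges, right→sink; max matching = max flow.
Augmenting path A1→B2 (+1); matched 1.
Augmenting path A2→B1 (+1); matched 2.
Augmenting path A3→B3 (+1); matched 3.
Augmenting path A6→B4 (+1); matched 4.
Augmenting path A4→B1→A2→B5 (+1); matched 5.
No augmenting path remains; maximum matching = 5.
König certificate: {A2, A3, A4, A6, B2} is a vertex cover of size 5 (every listed pair touches it), so no matching can be larger.

5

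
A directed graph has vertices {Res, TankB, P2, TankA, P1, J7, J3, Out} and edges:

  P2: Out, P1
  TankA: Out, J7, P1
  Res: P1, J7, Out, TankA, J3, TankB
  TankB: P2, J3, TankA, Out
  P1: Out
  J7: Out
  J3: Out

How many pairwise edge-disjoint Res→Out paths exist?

6

Assign every edge capacity 1; by Menger, the answer equals the max flow.
Path Res→Out (+1); total 1.
Path Res→TankB→Out (+1); total 2.
Path Res→TankA→Out (+1); total 3.
Path Res→P1→Out (+1); total 4.
Path Res→J7→Out (+1); total 5.
Path Res→J3→Out (+1); total 6.
No residual Res→Out path; max flow = 6.
Certifying cut of size 6: {Res→J3, Res→J7, Res→Out, Res→P1, Res→TankA, Res→TankB}.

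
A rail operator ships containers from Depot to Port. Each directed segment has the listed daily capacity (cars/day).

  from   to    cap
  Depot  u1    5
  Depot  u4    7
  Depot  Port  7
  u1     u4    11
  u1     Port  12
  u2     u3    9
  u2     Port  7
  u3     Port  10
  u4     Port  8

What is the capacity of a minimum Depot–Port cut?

19

Augment Depot→Port: bottleneck 7, flow now 7.
Augment Depot→u1→Port: bottleneck 5, flow now 12.
Augment Depot→u4→Port: bottleneck 7, flow now 19.
No augmenting path remains; maximum flow = 19.
By max-flow min-cut, the minimum cut capacity equals the max flow.
In the residual graph, reachable from Depot: {Depot}.
Min-cut edges: Depot→u1 (5), Depot→u4 (7), Depot→Port (7); capacity 5 + 7 + 7 = 19.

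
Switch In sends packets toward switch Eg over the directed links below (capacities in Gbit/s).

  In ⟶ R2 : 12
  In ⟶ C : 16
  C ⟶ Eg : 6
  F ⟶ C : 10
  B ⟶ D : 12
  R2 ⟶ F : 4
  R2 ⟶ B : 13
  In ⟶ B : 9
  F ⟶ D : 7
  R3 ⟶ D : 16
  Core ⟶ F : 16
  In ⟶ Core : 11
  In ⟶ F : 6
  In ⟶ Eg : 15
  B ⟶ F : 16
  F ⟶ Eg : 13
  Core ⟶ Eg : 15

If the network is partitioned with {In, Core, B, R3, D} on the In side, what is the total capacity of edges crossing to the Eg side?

96

Edges leaving {In, Core, B, R3, D}: In→R2 (12), In→F (6), In→C (16), In→Eg (15), Core→F (16), Core→Eg (15), B→F (16).
Cut capacity = 12 + 6 + 16 + 15 + 16 + 15 + 16 = 96.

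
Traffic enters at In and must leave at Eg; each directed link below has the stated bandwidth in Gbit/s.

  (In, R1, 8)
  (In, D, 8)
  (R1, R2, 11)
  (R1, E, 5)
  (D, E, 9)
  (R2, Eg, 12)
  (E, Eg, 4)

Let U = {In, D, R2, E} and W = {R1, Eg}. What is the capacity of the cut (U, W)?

24

Edges leaving {In, D, R2, E}: In→R1 (8), R2→Eg (12), E→Eg (4).
Cut capacity = 8 + 12 + 4 = 24.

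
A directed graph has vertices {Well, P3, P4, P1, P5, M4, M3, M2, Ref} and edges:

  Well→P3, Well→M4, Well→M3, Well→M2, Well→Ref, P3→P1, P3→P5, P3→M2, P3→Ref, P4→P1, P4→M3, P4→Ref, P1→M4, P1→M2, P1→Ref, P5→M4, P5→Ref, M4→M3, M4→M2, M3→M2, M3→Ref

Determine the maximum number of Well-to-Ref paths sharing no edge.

Assign every edge capacity 1; by Menger, the answer equals the max flow.
Path Well→Ref (+1); total 1.
Path Well→P3→Ref (+1); total 2.
Path Well→M3→Ref (+1); total 3.
No residual Well→Ref path; max flow = 3.
Certifying cut of size 3: {M3→Ref, Well→P3, Well→Ref}.

3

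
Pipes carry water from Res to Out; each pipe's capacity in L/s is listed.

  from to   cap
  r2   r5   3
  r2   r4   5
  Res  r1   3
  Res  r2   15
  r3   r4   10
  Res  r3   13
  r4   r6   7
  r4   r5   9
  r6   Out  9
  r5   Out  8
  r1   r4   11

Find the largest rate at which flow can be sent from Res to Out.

Augment Res→r2→r5→Out: bottleneck 3, flow now 3.
Augment Res→r1→r4→r5→Out: bottleneck 3, flow now 6.
Augment Res→r2→r4→r5→Out: bottleneck 2, flow now 8.
Augment Res→r2→r4→r6→Out: bottleneck 3, flow now 11.
Augment Res→r3→r4→r6→Out: bottleneck 4, flow now 15.
No augmenting path remains; maximum flow = 15.
In the residual graph, reachable from Res: {Res, r1, r2, r3, r4, r5}.
Min-cut edges: r4→r6 (7), r5→Out (8); capacity 7 + 8 = 15.
This cut is saturated, so no flow can exceed 15.

15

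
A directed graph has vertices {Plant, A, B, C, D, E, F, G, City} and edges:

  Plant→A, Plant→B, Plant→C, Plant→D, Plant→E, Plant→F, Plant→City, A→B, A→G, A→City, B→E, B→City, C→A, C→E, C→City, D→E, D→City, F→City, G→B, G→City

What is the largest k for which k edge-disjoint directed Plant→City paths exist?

Assign every edge capacity 1; by Menger, the answer equals the max flow.
Path Plant→City (+1); total 1.
Path Plant→A→City (+1); total 2.
Path Plant→B→City (+1); total 3.
Path Plant→C→City (+1); total 4.
Path Plant→D→City (+1); total 5.
Path Plant→F→City (+1); total 6.
No residual Plant→City path; max flow = 6.
Certifying cut of size 6: {Plant→A, Plant→B, Plant→C, Plant→City, Plant→D, Plant→F}.

6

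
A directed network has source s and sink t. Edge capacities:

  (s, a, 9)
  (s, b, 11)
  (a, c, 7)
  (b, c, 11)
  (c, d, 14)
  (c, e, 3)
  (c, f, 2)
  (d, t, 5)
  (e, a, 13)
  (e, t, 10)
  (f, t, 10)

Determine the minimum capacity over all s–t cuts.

Augment s→a→c→d→t: bottleneck 5, flow now 5.
Augment s→a→c→e→t: bottleneck 2, flow now 7.
Augment s→b→c→e→t: bottleneck 1, flow now 8.
Augment s→b→c→f→t: bottleneck 2, flow now 10.
No augmenting path remains; maximum flow = 10.
By max-flow min-cut, the minimum cut capacity equals the max flow.
In the residual graph, reachable from s: {s, a, b, c, d}.
Min-cut edges: c→e (3), c→f (2), d→t (5); capacity 3 + 2 + 5 = 10.

10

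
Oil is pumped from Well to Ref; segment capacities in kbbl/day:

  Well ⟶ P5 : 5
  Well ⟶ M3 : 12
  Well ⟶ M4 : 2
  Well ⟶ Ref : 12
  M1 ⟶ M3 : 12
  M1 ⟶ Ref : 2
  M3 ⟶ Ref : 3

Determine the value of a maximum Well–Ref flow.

15

Augment Well→Ref: bottleneck 12, flow now 12.
Augment Well→M3→Ref: bottleneck 3, flow now 15.
No augmenting path remains; maximum flow = 15.
In the residual graph, reachable from Well: {Well, P5, M3, M4}.
Min-cut edges: Well→Ref (12), M3→Ref (3); capacity 12 + 3 = 15.
This cut is saturated, so no flow can exceed 15.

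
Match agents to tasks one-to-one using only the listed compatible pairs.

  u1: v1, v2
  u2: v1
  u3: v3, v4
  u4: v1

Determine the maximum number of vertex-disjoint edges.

3

Unit-capacity flow: source→left, listed edges, right→sink; max matching = max flow.
Augmenting path u1→v1 (+1); matched 1.
Augmenting path u3→v3 (+1); matched 2.
Augmenting path u2→v1→u1→v2 (+1); matched 3.
No augmenting path remains; maximum matching = 3.
König certificate: {u1, u3, v1} is a vertex cover of size 3 (every listed pair touches it), so no matching can be larger.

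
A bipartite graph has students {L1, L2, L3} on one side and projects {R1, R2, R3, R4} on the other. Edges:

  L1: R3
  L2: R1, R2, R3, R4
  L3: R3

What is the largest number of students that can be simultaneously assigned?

2

Unit-capacity flow: source→left, listed edges, right→sink; max matching = max flow.
Augmenting path L1→R3 (+1); matched 1.
Augmenting path L2→R1 (+1); matched 2.
No augmenting path remains; maximum matching = 2.
König certificate: {L2, R3} is a vertex cover of size 2 (every listed pair touches it), so no matching can be larger.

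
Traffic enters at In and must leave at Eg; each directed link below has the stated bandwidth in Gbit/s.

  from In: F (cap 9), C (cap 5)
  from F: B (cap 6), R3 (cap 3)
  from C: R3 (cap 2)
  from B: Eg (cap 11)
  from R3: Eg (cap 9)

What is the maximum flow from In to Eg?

11

Augment In→F→B→Eg: bottleneck 6, flow now 6.
Augment In→F→R3→Eg: bottleneck 3, flow now 9.
Augment In→C→R3→Eg: bottleneck 2, flow now 11.
No augmenting path remains; maximum flow = 11.
In the residual graph, reachable from In: {In, C}.
Min-cut edges: In→F (9), C→R3 (2); capacity 9 + 2 = 11.
This cut is saturated, so no flow can exceed 11.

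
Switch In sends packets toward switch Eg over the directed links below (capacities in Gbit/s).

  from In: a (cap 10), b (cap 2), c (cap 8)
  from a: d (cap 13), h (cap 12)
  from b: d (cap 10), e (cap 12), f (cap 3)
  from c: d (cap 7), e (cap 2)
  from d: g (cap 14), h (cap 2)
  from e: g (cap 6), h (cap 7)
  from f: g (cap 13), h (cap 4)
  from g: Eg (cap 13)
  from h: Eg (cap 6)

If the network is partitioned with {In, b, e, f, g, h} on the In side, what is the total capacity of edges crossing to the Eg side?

47

Edges leaving {In, b, e, f, g, h}: In→a (10), In→c (8), b→d (10), g→Eg (13), h→Eg (6).
Cut capacity = 10 + 8 + 10 + 13 + 6 = 47.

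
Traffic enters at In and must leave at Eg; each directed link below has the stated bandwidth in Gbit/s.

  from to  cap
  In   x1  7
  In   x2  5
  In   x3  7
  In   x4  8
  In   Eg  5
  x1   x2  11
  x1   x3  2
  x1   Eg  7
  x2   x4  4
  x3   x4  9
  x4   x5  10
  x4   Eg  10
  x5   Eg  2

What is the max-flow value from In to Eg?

24

Augment In→Eg: bottleneck 5, flow now 5.
Augment In→x1→Eg: bottleneck 7, flow now 12.
Augment In→x4→Eg: bottleneck 8, flow now 20.
Augment In→x2→x4→Eg: bottleneck 2, flow now 22.
Augment In→x2→x4→x5→Eg: bottleneck 2, flow now 24.
No augmenting path remains; maximum flow = 24.
In the residual graph, reachable from In: {In, x2, x3, x4, x5}.
Min-cut edges: In→x1 (7), In→Eg (5), x4→Eg (10), x5→Eg (2); capacity 7 + 5 + 10 + 2 = 24.
This cut is saturated, so no flow can exceed 24.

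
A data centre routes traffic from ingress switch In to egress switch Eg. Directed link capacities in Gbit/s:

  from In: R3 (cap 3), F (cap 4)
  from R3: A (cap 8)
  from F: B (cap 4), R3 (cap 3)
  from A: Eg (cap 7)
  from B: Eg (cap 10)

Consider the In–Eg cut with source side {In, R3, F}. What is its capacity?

12

Edges leaving {In, R3, F}: R3→A (8), F→B (4).
Cut capacity = 8 + 4 = 12.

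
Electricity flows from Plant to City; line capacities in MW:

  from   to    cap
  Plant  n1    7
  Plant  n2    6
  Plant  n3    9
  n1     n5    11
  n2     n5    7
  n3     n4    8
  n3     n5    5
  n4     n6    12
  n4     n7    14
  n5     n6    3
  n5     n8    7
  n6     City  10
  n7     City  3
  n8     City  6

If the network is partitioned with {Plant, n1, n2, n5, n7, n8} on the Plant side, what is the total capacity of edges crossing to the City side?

21

Edges leaving {Plant, n1, n2, n5, n7, n8}: Plant→n3 (9), n5→n6 (3), n7→City (3), n8→City (6).
Cut capacity = 9 + 3 + 3 + 6 = 21.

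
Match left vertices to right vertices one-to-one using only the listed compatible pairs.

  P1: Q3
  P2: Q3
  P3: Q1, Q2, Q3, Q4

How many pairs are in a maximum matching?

Unit-capacity flow: source→left, listed edges, right→sink; max matching = max flow.
Augmenting path P1→Q3 (+1); matched 1.
Augmenting path P3→Q1 (+1); matched 2.
No augmenting path remains; maximum matching = 2.
König certificate: {P3, Q3} is a vertex cover of size 2 (every listed pair touches it), so no matching can be larger.

2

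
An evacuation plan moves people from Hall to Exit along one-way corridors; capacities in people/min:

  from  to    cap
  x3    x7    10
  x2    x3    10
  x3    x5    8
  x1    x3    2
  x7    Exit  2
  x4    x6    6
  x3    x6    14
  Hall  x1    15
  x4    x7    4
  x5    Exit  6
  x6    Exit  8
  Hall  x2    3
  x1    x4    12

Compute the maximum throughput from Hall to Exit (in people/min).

Augment Hall→x1→x3→x5→Exit: bottleneck 2, flow now 2.
Augment Hall→x1→x4→x6→Exit: bottleneck 6, flow now 8.
Augment Hall→x1→x4→x7→Exit: bottleneck 2, flow now 10.
Augment Hall→x2→x3→x5→Exit: bottleneck 3, flow now 13.
No augmenting path remains; maximum flow = 13.
In the residual graph, reachable from Hall: {Hall, x1, x4, x7}.
Min-cut edges: Hall→x2 (3), x1→x3 (2), x4→x6 (6), x7→Exit (2); capacity 3 + 2 + 6 + 2 = 13.
This cut is saturated, so no flow can exceed 13.

13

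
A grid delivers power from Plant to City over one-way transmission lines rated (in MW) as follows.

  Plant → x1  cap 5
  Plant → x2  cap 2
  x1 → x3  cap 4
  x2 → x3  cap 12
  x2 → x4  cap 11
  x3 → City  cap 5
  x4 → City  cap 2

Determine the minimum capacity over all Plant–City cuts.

Augment Plant→x1→x3→City: bottleneck 4, flow now 4.
Augment Plant→x2→x3→City: bottleneck 1, flow now 5.
Augment Plant→x2→x4→City: bottleneck 1, flow now 6.
No augmenting path remains; maximum flow = 6.
By max-flow min-cut, the minimum cut capacity equals the max flow.
In the residual graph, reachable from Plant: {Plant, x1}.
Min-cut edges: Plant→x2 (2), x1→x3 (4); capacity 2 + 4 = 6.

6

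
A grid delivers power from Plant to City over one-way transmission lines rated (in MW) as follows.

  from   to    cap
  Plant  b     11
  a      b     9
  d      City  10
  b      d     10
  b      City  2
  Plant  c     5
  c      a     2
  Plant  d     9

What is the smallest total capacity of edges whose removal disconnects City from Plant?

Augment Plant→b→City: bottleneck 2, flow now 2.
Augment Plant→d→City: bottleneck 9, flow now 11.
Augment Plant→b→d→City: bottleneck 1, flow now 12.
No augmenting path remains; maximum flow = 12.
By max-flow min-cut, the minimum cut capacity equals the max flow.
In the residual graph, reachable from Plant: {Plant, a, b, c, d}.
Min-cut edges: b→City (2), d→City (10); capacity 2 + 10 = 12.

12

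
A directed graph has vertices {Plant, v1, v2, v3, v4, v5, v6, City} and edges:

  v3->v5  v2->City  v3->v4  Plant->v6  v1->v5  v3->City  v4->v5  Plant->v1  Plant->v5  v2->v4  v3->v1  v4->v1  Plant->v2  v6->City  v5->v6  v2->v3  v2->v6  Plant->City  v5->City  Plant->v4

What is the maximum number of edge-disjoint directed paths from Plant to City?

4

Assign every edge capacity 1; by Menger, the answer equals the max flow.
Path Plant→City (+1); total 1.
Path Plant→v2→City (+1); total 2.
Path Plant→v5→City (+1); total 3.
Path Plant→v6→City (+1); total 4.
No residual Plant→City path; max flow = 4.
Certifying cut of size 4: {Plant→City, Plant→v2, v5→City, v6→City}.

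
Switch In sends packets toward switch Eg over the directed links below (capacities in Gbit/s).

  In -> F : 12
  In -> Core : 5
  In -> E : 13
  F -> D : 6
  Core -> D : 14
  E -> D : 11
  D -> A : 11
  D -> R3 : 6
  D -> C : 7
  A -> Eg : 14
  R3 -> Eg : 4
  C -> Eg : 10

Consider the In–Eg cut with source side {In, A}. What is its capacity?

Edges leaving {In, A}: In→F (12), In→Core (5), In→E (13), A→Eg (14).
Cut capacity = 12 + 5 + 13 + 14 = 44.

44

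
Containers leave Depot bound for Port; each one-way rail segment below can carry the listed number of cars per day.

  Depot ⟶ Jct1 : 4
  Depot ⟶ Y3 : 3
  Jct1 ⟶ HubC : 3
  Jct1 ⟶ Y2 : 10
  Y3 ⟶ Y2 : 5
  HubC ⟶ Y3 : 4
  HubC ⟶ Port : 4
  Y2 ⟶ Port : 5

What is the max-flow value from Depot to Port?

7

Augment Depot→Jct1→HubC→Port: bottleneck 3, flow now 3.
Augment Depot→Jct1→Y2→Port: bottleneck 1, flow now 4.
Augment Depot→Y3→Y2→Port: bottleneck 3, flow now 7.
No augmenting path remains; maximum flow = 7.
In the residual graph, reachable from Depot: {Depot}.
Min-cut edges: Depot→Jct1 (4), Depot→Y3 (3); capacity 4 + 3 = 7.
This cut is saturated, so no flow can exceed 7.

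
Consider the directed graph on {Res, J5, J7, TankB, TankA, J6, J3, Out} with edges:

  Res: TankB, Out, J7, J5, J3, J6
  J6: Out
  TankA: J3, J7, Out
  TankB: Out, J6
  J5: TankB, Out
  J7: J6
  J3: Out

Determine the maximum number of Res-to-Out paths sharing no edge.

5

Assign every edge capacity 1; by Menger, the answer equals the max flow.
Path Res→Out (+1); total 1.
Path Res→J5→Out (+1); total 2.
Path Res→TankB→Out (+1); total 3.
Path Res→J6→Out (+1); total 4.
Path Res→J3→Out (+1); total 5.
No residual Res→Out path; max flow = 5.
Certifying cut of size 5: {J6→Out, Res→J3, Res→J5, Res→Out, Res→TankB}.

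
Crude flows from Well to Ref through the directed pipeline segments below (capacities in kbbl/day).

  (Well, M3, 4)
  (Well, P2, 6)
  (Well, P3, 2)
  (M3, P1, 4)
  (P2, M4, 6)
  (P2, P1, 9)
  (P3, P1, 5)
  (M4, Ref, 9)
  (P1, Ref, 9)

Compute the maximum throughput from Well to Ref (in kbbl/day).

Augment Well→M3→P1→Ref: bottleneck 4, flow now 4.
Augment Well→P2→M4→Ref: bottleneck 6, flow now 10.
Augment Well→P3→P1→Ref: bottleneck 2, flow now 12.
No augmenting path remains; maximum flow = 12.
In the residual graph, reachable from Well: {Well}.
Min-cut edges: Well→M3 (4), Well→P2 (6), Well→P3 (2); capacity 4 + 6 + 2 = 12.
This cut is saturated, so no flow can exceed 12.

12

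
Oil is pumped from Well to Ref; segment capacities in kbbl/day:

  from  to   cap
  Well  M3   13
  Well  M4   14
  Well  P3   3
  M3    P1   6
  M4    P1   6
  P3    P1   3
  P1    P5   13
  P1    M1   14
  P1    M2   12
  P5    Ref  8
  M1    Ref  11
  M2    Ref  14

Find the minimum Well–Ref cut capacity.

Augment Well→M3→P1→P5→Ref: bottleneck 6, flow now 6.
Augment Well→M4→P1→P5→Ref: bottleneck 2, flow now 8.
Augment Well→M4→P1→M1→Ref: bottleneck 4, flow now 12.
Augment Well→P3→P1→M1→Ref: bottleneck 3, flow now 15.
No augmenting path remains; maximum flow = 15.
By max-flow min-cut, the minimum cut capacity equals the max flow.
In the residual graph, reachable from Well: {Well, M3, M4}.
Min-cut edges: Well→P3 (3), M3→P1 (6), M4→P1 (6); capacity 3 + 6 + 6 = 15.

15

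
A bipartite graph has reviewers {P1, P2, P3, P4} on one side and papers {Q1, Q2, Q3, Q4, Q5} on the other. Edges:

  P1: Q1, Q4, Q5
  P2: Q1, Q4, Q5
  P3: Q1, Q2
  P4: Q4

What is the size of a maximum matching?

Unit-capacity flow: source→left, listed edges, right→sink; max matching = max flow.
Augmenting path P1→Q1 (+1); matched 1.
Augmenting path P2→Q4 (+1); matched 2.
Augmenting path P3→Q2 (+1); matched 3.
Augmenting path P4→Q4→P2→Q5 (+1); matched 4.
No augmenting path remains; maximum matching = 4.
König certificate: {P1, P2, P3, P4} is a vertex cover of size 4 (every listed pair touches it), so no matching can be larger.

4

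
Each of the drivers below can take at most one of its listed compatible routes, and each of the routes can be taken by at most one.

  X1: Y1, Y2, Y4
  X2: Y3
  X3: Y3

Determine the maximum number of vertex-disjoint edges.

Unit-capacity flow: source→left, listed edges, right→sink; max matching = max flow.
Augmenting path X1→Y1 (+1); matched 1.
Augmenting path X2→Y3 (+1); matched 2.
No augmenting path remains; maximum matching = 2.
König certificate: {X1, Y3} is a vertex cover of size 2 (every listed pair touches it), so no matching can be larger.

2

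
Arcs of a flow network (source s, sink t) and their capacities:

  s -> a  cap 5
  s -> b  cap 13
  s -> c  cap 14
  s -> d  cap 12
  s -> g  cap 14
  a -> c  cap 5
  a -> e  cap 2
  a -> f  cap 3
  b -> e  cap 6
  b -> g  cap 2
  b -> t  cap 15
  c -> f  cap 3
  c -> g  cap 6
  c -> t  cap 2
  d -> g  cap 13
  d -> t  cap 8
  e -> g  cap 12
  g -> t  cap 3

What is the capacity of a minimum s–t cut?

26

Augment s→b→t: bottleneck 13, flow now 13.
Augment s→c→t: bottleneck 2, flow now 15.
Augment s→d→t: bottleneck 8, flow now 23.
Augment s→g→t: bottleneck 3, flow now 26.
No augmenting path remains; maximum flow = 26.
By max-flow min-cut, the minimum cut capacity equals the max flow.
In the residual graph, reachable from s: {s, a, c, d, e, f, g}.
Min-cut edges: s→b (13), c→t (2), d→t (8), g→t (3); capacity 13 + 2 + 8 + 3 = 26.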